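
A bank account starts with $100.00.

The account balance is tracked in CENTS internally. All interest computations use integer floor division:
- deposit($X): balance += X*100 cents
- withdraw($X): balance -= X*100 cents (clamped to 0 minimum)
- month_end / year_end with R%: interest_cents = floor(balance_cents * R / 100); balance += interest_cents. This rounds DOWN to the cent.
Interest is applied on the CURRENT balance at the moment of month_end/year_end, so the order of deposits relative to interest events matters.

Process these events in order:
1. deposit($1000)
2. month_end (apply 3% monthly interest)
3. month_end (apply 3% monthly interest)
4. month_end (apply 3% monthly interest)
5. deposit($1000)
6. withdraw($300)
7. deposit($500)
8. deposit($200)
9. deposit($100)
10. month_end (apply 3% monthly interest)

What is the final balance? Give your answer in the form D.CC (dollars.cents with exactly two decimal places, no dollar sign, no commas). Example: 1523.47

Answer: 2783.04

Derivation:
After 1 (deposit($1000)): balance=$1100.00 total_interest=$0.00
After 2 (month_end (apply 3% monthly interest)): balance=$1133.00 total_interest=$33.00
After 3 (month_end (apply 3% monthly interest)): balance=$1166.99 total_interest=$66.99
After 4 (month_end (apply 3% monthly interest)): balance=$1201.99 total_interest=$101.99
After 5 (deposit($1000)): balance=$2201.99 total_interest=$101.99
After 6 (withdraw($300)): balance=$1901.99 total_interest=$101.99
After 7 (deposit($500)): balance=$2401.99 total_interest=$101.99
After 8 (deposit($200)): balance=$2601.99 total_interest=$101.99
After 9 (deposit($100)): balance=$2701.99 total_interest=$101.99
After 10 (month_end (apply 3% monthly interest)): balance=$2783.04 total_interest=$183.04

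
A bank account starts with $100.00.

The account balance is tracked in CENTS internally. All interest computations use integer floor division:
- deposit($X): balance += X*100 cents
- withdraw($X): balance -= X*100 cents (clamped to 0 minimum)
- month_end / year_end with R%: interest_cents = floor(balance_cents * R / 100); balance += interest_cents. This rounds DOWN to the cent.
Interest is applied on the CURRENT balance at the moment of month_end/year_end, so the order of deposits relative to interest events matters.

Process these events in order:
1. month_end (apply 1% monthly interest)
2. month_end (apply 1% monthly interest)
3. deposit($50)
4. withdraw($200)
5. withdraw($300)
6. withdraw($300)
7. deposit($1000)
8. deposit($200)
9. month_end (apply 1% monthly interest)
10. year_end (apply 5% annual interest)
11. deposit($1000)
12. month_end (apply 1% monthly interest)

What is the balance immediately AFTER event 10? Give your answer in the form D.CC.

After 1 (month_end (apply 1% monthly interest)): balance=$101.00 total_interest=$1.00
After 2 (month_end (apply 1% monthly interest)): balance=$102.01 total_interest=$2.01
After 3 (deposit($50)): balance=$152.01 total_interest=$2.01
After 4 (withdraw($200)): balance=$0.00 total_interest=$2.01
After 5 (withdraw($300)): balance=$0.00 total_interest=$2.01
After 6 (withdraw($300)): balance=$0.00 total_interest=$2.01
After 7 (deposit($1000)): balance=$1000.00 total_interest=$2.01
After 8 (deposit($200)): balance=$1200.00 total_interest=$2.01
After 9 (month_end (apply 1% monthly interest)): balance=$1212.00 total_interest=$14.01
After 10 (year_end (apply 5% annual interest)): balance=$1272.60 total_interest=$74.61

Answer: 1272.60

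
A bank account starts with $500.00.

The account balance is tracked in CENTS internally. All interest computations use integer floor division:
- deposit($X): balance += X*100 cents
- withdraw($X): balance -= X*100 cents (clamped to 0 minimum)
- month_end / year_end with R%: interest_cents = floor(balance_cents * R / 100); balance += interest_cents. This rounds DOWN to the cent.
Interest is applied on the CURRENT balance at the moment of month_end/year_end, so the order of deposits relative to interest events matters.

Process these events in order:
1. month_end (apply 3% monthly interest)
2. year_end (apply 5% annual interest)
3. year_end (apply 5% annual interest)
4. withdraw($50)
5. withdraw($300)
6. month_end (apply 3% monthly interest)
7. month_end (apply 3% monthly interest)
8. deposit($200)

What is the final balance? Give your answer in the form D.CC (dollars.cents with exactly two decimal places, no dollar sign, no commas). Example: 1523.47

After 1 (month_end (apply 3% monthly interest)): balance=$515.00 total_interest=$15.00
After 2 (year_end (apply 5% annual interest)): balance=$540.75 total_interest=$40.75
After 3 (year_end (apply 5% annual interest)): balance=$567.78 total_interest=$67.78
After 4 (withdraw($50)): balance=$517.78 total_interest=$67.78
After 5 (withdraw($300)): balance=$217.78 total_interest=$67.78
After 6 (month_end (apply 3% monthly interest)): balance=$224.31 total_interest=$74.31
After 7 (month_end (apply 3% monthly interest)): balance=$231.03 total_interest=$81.03
After 8 (deposit($200)): balance=$431.03 total_interest=$81.03

Answer: 431.03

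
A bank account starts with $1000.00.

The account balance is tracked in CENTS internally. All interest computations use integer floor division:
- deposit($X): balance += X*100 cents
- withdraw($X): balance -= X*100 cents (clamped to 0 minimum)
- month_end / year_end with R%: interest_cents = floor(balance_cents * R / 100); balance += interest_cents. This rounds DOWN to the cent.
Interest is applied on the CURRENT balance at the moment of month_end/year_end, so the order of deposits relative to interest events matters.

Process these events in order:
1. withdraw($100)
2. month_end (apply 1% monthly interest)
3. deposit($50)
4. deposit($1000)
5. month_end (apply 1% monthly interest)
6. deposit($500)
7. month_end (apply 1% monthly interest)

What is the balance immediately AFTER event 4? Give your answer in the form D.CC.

Answer: 1959.00

Derivation:
After 1 (withdraw($100)): balance=$900.00 total_interest=$0.00
After 2 (month_end (apply 1% monthly interest)): balance=$909.00 total_interest=$9.00
After 3 (deposit($50)): balance=$959.00 total_interest=$9.00
After 4 (deposit($1000)): balance=$1959.00 total_interest=$9.00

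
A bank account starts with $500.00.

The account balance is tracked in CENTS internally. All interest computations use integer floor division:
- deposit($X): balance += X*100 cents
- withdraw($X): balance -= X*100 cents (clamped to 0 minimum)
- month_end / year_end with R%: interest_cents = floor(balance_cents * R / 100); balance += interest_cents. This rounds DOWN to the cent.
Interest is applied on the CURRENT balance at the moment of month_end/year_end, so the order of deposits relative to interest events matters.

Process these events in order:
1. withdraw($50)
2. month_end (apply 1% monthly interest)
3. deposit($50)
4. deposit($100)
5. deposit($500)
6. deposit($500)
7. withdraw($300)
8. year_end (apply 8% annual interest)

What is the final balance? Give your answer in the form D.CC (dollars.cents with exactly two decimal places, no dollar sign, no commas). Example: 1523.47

Answer: 1408.86

Derivation:
After 1 (withdraw($50)): balance=$450.00 total_interest=$0.00
After 2 (month_end (apply 1% monthly interest)): balance=$454.50 total_interest=$4.50
After 3 (deposit($50)): balance=$504.50 total_interest=$4.50
After 4 (deposit($100)): balance=$604.50 total_interest=$4.50
After 5 (deposit($500)): balance=$1104.50 total_interest=$4.50
After 6 (deposit($500)): balance=$1604.50 total_interest=$4.50
After 7 (withdraw($300)): balance=$1304.50 total_interest=$4.50
After 8 (year_end (apply 8% annual interest)): balance=$1408.86 total_interest=$108.86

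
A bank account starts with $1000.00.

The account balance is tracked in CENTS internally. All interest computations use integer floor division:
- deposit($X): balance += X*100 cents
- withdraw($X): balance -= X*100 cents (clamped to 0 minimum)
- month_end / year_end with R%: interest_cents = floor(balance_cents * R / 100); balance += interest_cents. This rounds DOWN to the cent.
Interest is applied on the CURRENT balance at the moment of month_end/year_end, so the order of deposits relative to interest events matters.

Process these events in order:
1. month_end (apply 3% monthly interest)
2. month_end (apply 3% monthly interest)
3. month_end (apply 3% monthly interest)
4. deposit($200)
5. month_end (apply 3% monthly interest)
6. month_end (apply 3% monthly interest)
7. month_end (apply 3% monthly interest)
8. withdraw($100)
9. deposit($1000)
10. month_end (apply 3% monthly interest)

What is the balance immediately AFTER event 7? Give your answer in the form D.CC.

Answer: 1412.58

Derivation:
After 1 (month_end (apply 3% monthly interest)): balance=$1030.00 total_interest=$30.00
After 2 (month_end (apply 3% monthly interest)): balance=$1060.90 total_interest=$60.90
After 3 (month_end (apply 3% monthly interest)): balance=$1092.72 total_interest=$92.72
After 4 (deposit($200)): balance=$1292.72 total_interest=$92.72
After 5 (month_end (apply 3% monthly interest)): balance=$1331.50 total_interest=$131.50
After 6 (month_end (apply 3% monthly interest)): balance=$1371.44 total_interest=$171.44
After 7 (month_end (apply 3% monthly interest)): balance=$1412.58 total_interest=$212.58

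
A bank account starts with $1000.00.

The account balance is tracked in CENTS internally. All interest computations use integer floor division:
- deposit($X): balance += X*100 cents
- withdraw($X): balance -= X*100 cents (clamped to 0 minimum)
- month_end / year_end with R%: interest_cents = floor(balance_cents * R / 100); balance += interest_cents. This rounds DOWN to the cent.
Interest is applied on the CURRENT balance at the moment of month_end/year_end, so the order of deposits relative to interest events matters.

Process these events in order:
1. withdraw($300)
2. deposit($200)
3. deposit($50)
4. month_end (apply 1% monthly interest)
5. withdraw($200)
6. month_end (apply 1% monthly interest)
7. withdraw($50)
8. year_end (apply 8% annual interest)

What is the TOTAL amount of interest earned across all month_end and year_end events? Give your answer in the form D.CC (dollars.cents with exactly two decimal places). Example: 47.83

Answer: 74.45

Derivation:
After 1 (withdraw($300)): balance=$700.00 total_interest=$0.00
After 2 (deposit($200)): balance=$900.00 total_interest=$0.00
After 3 (deposit($50)): balance=$950.00 total_interest=$0.00
After 4 (month_end (apply 1% monthly interest)): balance=$959.50 total_interest=$9.50
After 5 (withdraw($200)): balance=$759.50 total_interest=$9.50
After 6 (month_end (apply 1% monthly interest)): balance=$767.09 total_interest=$17.09
After 7 (withdraw($50)): balance=$717.09 total_interest=$17.09
After 8 (year_end (apply 8% annual interest)): balance=$774.45 total_interest=$74.45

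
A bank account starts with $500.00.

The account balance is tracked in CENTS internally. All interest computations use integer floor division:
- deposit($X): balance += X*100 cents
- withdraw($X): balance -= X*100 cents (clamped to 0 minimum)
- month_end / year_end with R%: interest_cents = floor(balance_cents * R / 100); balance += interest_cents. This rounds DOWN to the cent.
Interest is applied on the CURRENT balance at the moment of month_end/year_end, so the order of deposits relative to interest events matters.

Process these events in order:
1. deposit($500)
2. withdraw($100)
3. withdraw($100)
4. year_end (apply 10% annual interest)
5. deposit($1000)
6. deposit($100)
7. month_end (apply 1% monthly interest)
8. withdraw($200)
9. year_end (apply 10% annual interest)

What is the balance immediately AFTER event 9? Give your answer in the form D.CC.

After 1 (deposit($500)): balance=$1000.00 total_interest=$0.00
After 2 (withdraw($100)): balance=$900.00 total_interest=$0.00
After 3 (withdraw($100)): balance=$800.00 total_interest=$0.00
After 4 (year_end (apply 10% annual interest)): balance=$880.00 total_interest=$80.00
After 5 (deposit($1000)): balance=$1880.00 total_interest=$80.00
After 6 (deposit($100)): balance=$1980.00 total_interest=$80.00
After 7 (month_end (apply 1% monthly interest)): balance=$1999.80 total_interest=$99.80
After 8 (withdraw($200)): balance=$1799.80 total_interest=$99.80
After 9 (year_end (apply 10% annual interest)): balance=$1979.78 total_interest=$279.78

Answer: 1979.78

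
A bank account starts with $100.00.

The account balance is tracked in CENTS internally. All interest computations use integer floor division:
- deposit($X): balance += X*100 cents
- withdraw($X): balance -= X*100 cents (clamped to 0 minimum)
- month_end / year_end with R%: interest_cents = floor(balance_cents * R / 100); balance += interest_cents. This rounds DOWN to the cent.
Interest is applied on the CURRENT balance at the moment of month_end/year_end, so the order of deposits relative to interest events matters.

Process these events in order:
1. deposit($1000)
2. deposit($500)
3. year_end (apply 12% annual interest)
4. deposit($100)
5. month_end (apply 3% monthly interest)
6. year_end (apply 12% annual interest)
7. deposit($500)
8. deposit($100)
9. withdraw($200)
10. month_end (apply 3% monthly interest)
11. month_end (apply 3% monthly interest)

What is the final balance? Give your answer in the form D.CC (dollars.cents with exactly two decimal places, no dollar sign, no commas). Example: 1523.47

After 1 (deposit($1000)): balance=$1100.00 total_interest=$0.00
After 2 (deposit($500)): balance=$1600.00 total_interest=$0.00
After 3 (year_end (apply 12% annual interest)): balance=$1792.00 total_interest=$192.00
After 4 (deposit($100)): balance=$1892.00 total_interest=$192.00
After 5 (month_end (apply 3% monthly interest)): balance=$1948.76 total_interest=$248.76
After 6 (year_end (apply 12% annual interest)): balance=$2182.61 total_interest=$482.61
After 7 (deposit($500)): balance=$2682.61 total_interest=$482.61
After 8 (deposit($100)): balance=$2782.61 total_interest=$482.61
After 9 (withdraw($200)): balance=$2582.61 total_interest=$482.61
After 10 (month_end (apply 3% monthly interest)): balance=$2660.08 total_interest=$560.08
After 11 (month_end (apply 3% monthly interest)): balance=$2739.88 total_interest=$639.88

Answer: 2739.88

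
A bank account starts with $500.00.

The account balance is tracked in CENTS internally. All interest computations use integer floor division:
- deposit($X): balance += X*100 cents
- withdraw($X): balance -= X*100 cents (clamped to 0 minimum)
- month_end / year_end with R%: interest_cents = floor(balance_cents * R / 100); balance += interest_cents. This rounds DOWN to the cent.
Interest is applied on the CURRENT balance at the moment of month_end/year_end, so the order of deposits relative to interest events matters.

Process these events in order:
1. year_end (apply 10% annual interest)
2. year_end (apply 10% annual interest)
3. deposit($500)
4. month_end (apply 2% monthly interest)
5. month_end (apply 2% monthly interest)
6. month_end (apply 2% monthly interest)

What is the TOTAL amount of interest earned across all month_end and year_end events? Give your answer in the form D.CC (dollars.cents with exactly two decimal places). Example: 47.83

After 1 (year_end (apply 10% annual interest)): balance=$550.00 total_interest=$50.00
After 2 (year_end (apply 10% annual interest)): balance=$605.00 total_interest=$105.00
After 3 (deposit($500)): balance=$1105.00 total_interest=$105.00
After 4 (month_end (apply 2% monthly interest)): balance=$1127.10 total_interest=$127.10
After 5 (month_end (apply 2% monthly interest)): balance=$1149.64 total_interest=$149.64
After 6 (month_end (apply 2% monthly interest)): balance=$1172.63 total_interest=$172.63

Answer: 172.63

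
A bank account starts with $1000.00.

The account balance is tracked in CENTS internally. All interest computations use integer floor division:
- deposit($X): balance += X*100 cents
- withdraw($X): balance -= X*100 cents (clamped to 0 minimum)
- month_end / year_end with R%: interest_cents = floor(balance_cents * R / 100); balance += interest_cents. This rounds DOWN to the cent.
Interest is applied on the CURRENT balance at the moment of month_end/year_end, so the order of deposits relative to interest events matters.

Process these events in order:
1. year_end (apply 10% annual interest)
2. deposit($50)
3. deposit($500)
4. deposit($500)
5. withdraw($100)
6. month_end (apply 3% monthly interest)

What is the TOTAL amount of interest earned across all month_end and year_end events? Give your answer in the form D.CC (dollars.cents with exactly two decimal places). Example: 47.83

Answer: 161.50

Derivation:
After 1 (year_end (apply 10% annual interest)): balance=$1100.00 total_interest=$100.00
After 2 (deposit($50)): balance=$1150.00 total_interest=$100.00
After 3 (deposit($500)): balance=$1650.00 total_interest=$100.00
After 4 (deposit($500)): balance=$2150.00 total_interest=$100.00
After 5 (withdraw($100)): balance=$2050.00 total_interest=$100.00
After 6 (month_end (apply 3% monthly interest)): balance=$2111.50 total_interest=$161.50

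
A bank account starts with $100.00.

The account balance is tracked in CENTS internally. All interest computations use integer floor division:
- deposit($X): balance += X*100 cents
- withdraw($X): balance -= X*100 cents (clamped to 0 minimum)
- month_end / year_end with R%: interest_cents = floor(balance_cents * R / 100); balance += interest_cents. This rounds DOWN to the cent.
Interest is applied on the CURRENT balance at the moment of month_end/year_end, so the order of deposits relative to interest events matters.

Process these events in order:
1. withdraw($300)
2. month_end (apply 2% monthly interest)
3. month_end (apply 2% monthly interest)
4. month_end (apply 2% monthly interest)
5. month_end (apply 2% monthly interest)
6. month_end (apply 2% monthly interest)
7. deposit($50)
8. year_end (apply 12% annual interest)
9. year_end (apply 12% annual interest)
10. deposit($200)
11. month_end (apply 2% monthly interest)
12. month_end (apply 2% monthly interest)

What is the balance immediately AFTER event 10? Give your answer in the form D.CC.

After 1 (withdraw($300)): balance=$0.00 total_interest=$0.00
After 2 (month_end (apply 2% monthly interest)): balance=$0.00 total_interest=$0.00
After 3 (month_end (apply 2% monthly interest)): balance=$0.00 total_interest=$0.00
After 4 (month_end (apply 2% monthly interest)): balance=$0.00 total_interest=$0.00
After 5 (month_end (apply 2% monthly interest)): balance=$0.00 total_interest=$0.00
After 6 (month_end (apply 2% monthly interest)): balance=$0.00 total_interest=$0.00
After 7 (deposit($50)): balance=$50.00 total_interest=$0.00
After 8 (year_end (apply 12% annual interest)): balance=$56.00 total_interest=$6.00
After 9 (year_end (apply 12% annual interest)): balance=$62.72 total_interest=$12.72
After 10 (deposit($200)): balance=$262.72 total_interest=$12.72

Answer: 262.72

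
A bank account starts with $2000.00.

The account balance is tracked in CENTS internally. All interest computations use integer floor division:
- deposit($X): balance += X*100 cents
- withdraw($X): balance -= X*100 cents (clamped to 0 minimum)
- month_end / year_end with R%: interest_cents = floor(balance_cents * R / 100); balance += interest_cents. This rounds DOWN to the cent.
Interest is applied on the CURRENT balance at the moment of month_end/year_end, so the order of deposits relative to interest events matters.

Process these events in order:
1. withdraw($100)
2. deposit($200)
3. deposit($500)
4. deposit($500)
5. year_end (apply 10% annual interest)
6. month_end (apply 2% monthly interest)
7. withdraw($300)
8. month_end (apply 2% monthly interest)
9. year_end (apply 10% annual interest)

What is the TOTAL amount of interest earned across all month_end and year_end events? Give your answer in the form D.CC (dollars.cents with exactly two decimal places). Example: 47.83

After 1 (withdraw($100)): balance=$1900.00 total_interest=$0.00
After 2 (deposit($200)): balance=$2100.00 total_interest=$0.00
After 3 (deposit($500)): balance=$2600.00 total_interest=$0.00
After 4 (deposit($500)): balance=$3100.00 total_interest=$0.00
After 5 (year_end (apply 10% annual interest)): balance=$3410.00 total_interest=$310.00
After 6 (month_end (apply 2% monthly interest)): balance=$3478.20 total_interest=$378.20
After 7 (withdraw($300)): balance=$3178.20 total_interest=$378.20
After 8 (month_end (apply 2% monthly interest)): balance=$3241.76 total_interest=$441.76
After 9 (year_end (apply 10% annual interest)): balance=$3565.93 total_interest=$765.93

Answer: 765.93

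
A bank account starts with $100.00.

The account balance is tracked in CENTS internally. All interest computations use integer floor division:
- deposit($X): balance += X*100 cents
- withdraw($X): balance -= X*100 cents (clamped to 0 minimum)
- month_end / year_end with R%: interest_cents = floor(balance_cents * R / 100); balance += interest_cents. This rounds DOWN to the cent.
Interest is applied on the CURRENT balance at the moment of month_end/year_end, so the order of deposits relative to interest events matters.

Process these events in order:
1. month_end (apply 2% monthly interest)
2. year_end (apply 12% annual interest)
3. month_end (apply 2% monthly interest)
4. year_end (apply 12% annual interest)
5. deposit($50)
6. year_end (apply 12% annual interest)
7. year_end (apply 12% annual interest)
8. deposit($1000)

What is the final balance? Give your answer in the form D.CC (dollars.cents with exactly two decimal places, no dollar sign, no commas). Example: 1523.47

Answer: 1226.41

Derivation:
After 1 (month_end (apply 2% monthly interest)): balance=$102.00 total_interest=$2.00
After 2 (year_end (apply 12% annual interest)): balance=$114.24 total_interest=$14.24
After 3 (month_end (apply 2% monthly interest)): balance=$116.52 total_interest=$16.52
After 4 (year_end (apply 12% annual interest)): balance=$130.50 total_interest=$30.50
After 5 (deposit($50)): balance=$180.50 total_interest=$30.50
After 6 (year_end (apply 12% annual interest)): balance=$202.16 total_interest=$52.16
After 7 (year_end (apply 12% annual interest)): balance=$226.41 total_interest=$76.41
After 8 (deposit($1000)): balance=$1226.41 total_interest=$76.41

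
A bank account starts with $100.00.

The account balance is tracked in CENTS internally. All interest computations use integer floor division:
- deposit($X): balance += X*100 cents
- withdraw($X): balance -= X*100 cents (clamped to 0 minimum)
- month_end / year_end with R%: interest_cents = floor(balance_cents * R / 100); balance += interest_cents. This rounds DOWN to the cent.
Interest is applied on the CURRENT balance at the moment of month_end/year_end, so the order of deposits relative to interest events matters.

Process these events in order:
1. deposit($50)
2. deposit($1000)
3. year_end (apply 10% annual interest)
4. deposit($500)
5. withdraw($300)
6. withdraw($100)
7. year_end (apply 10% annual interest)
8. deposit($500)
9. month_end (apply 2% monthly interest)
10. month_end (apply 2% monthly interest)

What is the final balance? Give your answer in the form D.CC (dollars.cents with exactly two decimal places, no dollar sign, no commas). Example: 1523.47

After 1 (deposit($50)): balance=$150.00 total_interest=$0.00
After 2 (deposit($1000)): balance=$1150.00 total_interest=$0.00
After 3 (year_end (apply 10% annual interest)): balance=$1265.00 total_interest=$115.00
After 4 (deposit($500)): balance=$1765.00 total_interest=$115.00
After 5 (withdraw($300)): balance=$1465.00 total_interest=$115.00
After 6 (withdraw($100)): balance=$1365.00 total_interest=$115.00
After 7 (year_end (apply 10% annual interest)): balance=$1501.50 total_interest=$251.50
After 8 (deposit($500)): balance=$2001.50 total_interest=$251.50
After 9 (month_end (apply 2% monthly interest)): balance=$2041.53 total_interest=$291.53
After 10 (month_end (apply 2% monthly interest)): balance=$2082.36 total_interest=$332.36

Answer: 2082.36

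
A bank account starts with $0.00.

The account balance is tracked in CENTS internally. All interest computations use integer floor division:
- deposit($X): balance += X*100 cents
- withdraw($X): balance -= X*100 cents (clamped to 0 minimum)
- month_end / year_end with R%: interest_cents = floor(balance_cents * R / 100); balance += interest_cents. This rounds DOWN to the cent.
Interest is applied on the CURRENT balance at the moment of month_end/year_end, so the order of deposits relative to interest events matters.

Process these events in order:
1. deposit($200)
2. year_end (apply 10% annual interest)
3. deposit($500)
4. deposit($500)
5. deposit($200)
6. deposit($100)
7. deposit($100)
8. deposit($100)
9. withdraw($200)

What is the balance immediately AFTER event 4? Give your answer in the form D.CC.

Answer: 1220.00

Derivation:
After 1 (deposit($200)): balance=$200.00 total_interest=$0.00
After 2 (year_end (apply 10% annual interest)): balance=$220.00 total_interest=$20.00
After 3 (deposit($500)): balance=$720.00 total_interest=$20.00
After 4 (deposit($500)): balance=$1220.00 total_interest=$20.00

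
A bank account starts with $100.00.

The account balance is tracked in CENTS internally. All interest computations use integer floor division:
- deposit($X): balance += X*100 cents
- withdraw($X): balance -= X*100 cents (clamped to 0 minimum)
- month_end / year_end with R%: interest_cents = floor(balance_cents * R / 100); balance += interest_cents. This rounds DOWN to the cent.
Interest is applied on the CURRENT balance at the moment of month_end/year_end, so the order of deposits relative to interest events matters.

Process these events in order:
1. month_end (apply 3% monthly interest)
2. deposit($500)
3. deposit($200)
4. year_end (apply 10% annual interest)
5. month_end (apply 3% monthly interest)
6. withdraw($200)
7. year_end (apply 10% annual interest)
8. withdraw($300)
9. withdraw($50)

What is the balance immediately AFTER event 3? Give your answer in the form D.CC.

After 1 (month_end (apply 3% monthly interest)): balance=$103.00 total_interest=$3.00
After 2 (deposit($500)): balance=$603.00 total_interest=$3.00
After 3 (deposit($200)): balance=$803.00 total_interest=$3.00

Answer: 803.00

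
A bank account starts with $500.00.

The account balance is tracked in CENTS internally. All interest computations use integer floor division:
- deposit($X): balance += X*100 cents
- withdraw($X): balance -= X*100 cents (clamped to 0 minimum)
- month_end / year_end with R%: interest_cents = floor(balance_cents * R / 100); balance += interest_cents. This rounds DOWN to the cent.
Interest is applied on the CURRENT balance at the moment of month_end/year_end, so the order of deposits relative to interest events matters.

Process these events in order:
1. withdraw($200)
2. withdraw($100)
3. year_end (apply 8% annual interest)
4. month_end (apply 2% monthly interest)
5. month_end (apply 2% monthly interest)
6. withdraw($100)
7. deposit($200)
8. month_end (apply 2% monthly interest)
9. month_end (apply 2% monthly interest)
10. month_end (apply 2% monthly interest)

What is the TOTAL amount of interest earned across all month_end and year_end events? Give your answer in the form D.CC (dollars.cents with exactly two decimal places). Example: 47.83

Answer: 44.58

Derivation:
After 1 (withdraw($200)): balance=$300.00 total_interest=$0.00
After 2 (withdraw($100)): balance=$200.00 total_interest=$0.00
After 3 (year_end (apply 8% annual interest)): balance=$216.00 total_interest=$16.00
After 4 (month_end (apply 2% monthly interest)): balance=$220.32 total_interest=$20.32
After 5 (month_end (apply 2% monthly interest)): balance=$224.72 total_interest=$24.72
After 6 (withdraw($100)): balance=$124.72 total_interest=$24.72
After 7 (deposit($200)): balance=$324.72 total_interest=$24.72
After 8 (month_end (apply 2% monthly interest)): balance=$331.21 total_interest=$31.21
After 9 (month_end (apply 2% monthly interest)): balance=$337.83 total_interest=$37.83
After 10 (month_end (apply 2% monthly interest)): balance=$344.58 total_interest=$44.58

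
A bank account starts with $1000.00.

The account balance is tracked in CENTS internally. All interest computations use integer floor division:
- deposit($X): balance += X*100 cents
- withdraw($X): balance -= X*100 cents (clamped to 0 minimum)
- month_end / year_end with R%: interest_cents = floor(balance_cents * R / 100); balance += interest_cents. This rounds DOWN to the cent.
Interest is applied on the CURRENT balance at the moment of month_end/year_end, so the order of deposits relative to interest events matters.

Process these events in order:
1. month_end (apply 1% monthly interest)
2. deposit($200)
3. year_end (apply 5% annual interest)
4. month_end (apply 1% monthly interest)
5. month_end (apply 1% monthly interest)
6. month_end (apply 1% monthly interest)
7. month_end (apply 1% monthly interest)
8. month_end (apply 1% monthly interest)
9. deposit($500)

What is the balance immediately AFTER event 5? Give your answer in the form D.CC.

Answer: 1296.03

Derivation:
After 1 (month_end (apply 1% monthly interest)): balance=$1010.00 total_interest=$10.00
After 2 (deposit($200)): balance=$1210.00 total_interest=$10.00
After 3 (year_end (apply 5% annual interest)): balance=$1270.50 total_interest=$70.50
After 4 (month_end (apply 1% monthly interest)): balance=$1283.20 total_interest=$83.20
After 5 (month_end (apply 1% monthly interest)): balance=$1296.03 total_interest=$96.03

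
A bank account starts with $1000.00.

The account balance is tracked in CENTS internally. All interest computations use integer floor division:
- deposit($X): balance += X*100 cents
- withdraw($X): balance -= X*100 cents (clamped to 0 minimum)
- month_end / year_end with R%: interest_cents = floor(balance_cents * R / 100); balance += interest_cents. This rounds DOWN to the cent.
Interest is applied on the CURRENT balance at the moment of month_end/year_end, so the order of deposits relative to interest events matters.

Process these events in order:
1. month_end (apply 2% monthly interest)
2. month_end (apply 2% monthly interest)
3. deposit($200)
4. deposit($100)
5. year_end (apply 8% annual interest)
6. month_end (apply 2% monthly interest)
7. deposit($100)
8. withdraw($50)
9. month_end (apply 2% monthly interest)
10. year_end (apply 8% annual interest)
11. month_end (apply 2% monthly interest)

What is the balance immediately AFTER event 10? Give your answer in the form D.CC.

Answer: 1681.67

Derivation:
After 1 (month_end (apply 2% monthly interest)): balance=$1020.00 total_interest=$20.00
After 2 (month_end (apply 2% monthly interest)): balance=$1040.40 total_interest=$40.40
After 3 (deposit($200)): balance=$1240.40 total_interest=$40.40
After 4 (deposit($100)): balance=$1340.40 total_interest=$40.40
After 5 (year_end (apply 8% annual interest)): balance=$1447.63 total_interest=$147.63
After 6 (month_end (apply 2% monthly interest)): balance=$1476.58 total_interest=$176.58
After 7 (deposit($100)): balance=$1576.58 total_interest=$176.58
After 8 (withdraw($50)): balance=$1526.58 total_interest=$176.58
After 9 (month_end (apply 2% monthly interest)): balance=$1557.11 total_interest=$207.11
After 10 (year_end (apply 8% annual interest)): balance=$1681.67 total_interest=$331.67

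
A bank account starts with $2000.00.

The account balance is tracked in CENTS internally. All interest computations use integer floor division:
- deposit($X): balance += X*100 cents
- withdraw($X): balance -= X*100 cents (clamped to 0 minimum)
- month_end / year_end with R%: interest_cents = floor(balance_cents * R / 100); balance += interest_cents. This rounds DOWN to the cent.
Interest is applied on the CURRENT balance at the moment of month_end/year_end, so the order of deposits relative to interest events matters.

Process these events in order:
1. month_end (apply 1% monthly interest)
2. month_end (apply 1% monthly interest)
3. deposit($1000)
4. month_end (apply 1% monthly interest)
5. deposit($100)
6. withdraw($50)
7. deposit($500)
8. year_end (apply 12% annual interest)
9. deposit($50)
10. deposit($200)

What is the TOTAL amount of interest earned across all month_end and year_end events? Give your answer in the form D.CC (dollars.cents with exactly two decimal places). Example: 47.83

Answer: 505.07

Derivation:
After 1 (month_end (apply 1% monthly interest)): balance=$2020.00 total_interest=$20.00
After 2 (month_end (apply 1% monthly interest)): balance=$2040.20 total_interest=$40.20
After 3 (deposit($1000)): balance=$3040.20 total_interest=$40.20
After 4 (month_end (apply 1% monthly interest)): balance=$3070.60 total_interest=$70.60
After 5 (deposit($100)): balance=$3170.60 total_interest=$70.60
After 6 (withdraw($50)): balance=$3120.60 total_interest=$70.60
After 7 (deposit($500)): balance=$3620.60 total_interest=$70.60
After 8 (year_end (apply 12% annual interest)): balance=$4055.07 total_interest=$505.07
After 9 (deposit($50)): balance=$4105.07 total_interest=$505.07
After 10 (deposit($200)): balance=$4305.07 total_interest=$505.07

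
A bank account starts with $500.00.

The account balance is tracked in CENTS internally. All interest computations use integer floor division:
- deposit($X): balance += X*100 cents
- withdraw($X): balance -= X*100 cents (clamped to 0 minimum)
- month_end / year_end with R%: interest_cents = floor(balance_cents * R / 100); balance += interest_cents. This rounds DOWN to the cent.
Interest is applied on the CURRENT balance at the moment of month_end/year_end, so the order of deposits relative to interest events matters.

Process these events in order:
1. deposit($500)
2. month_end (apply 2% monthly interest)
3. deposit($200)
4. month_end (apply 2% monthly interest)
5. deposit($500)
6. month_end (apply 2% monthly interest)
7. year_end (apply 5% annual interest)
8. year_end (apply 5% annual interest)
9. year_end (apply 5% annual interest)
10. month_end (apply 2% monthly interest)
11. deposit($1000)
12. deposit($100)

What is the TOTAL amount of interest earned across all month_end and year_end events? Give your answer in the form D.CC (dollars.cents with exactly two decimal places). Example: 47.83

Answer: 400.92

Derivation:
After 1 (deposit($500)): balance=$1000.00 total_interest=$0.00
After 2 (month_end (apply 2% monthly interest)): balance=$1020.00 total_interest=$20.00
After 3 (deposit($200)): balance=$1220.00 total_interest=$20.00
After 4 (month_end (apply 2% monthly interest)): balance=$1244.40 total_interest=$44.40
After 5 (deposit($500)): balance=$1744.40 total_interest=$44.40
After 6 (month_end (apply 2% monthly interest)): balance=$1779.28 total_interest=$79.28
After 7 (year_end (apply 5% annual interest)): balance=$1868.24 total_interest=$168.24
After 8 (year_end (apply 5% annual interest)): balance=$1961.65 total_interest=$261.65
After 9 (year_end (apply 5% annual interest)): balance=$2059.73 total_interest=$359.73
After 10 (month_end (apply 2% monthly interest)): balance=$2100.92 total_interest=$400.92
After 11 (deposit($1000)): balance=$3100.92 total_interest=$400.92
After 12 (deposit($100)): balance=$3200.92 total_interest=$400.92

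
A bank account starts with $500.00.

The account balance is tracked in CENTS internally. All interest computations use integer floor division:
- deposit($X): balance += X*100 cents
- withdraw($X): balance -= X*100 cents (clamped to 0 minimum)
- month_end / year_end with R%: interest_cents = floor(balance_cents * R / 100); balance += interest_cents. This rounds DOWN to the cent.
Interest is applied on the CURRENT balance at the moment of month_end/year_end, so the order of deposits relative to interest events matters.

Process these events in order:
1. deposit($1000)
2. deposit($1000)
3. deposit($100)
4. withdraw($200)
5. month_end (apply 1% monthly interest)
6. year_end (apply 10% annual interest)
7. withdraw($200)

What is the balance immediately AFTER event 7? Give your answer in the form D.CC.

Answer: 2466.40

Derivation:
After 1 (deposit($1000)): balance=$1500.00 total_interest=$0.00
After 2 (deposit($1000)): balance=$2500.00 total_interest=$0.00
After 3 (deposit($100)): balance=$2600.00 total_interest=$0.00
After 4 (withdraw($200)): balance=$2400.00 total_interest=$0.00
After 5 (month_end (apply 1% monthly interest)): balance=$2424.00 total_interest=$24.00
After 6 (year_end (apply 10% annual interest)): balance=$2666.40 total_interest=$266.40
After 7 (withdraw($200)): balance=$2466.40 total_interest=$266.40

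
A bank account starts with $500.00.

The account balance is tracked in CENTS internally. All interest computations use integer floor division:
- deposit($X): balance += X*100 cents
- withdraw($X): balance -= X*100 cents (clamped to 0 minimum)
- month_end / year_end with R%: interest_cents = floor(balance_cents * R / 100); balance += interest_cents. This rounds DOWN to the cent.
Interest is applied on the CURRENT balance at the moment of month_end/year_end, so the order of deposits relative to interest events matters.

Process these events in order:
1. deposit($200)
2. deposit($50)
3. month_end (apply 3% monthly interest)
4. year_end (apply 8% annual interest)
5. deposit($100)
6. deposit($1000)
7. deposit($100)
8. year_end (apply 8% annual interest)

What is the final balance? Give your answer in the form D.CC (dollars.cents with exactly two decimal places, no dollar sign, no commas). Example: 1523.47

After 1 (deposit($200)): balance=$700.00 total_interest=$0.00
After 2 (deposit($50)): balance=$750.00 total_interest=$0.00
After 3 (month_end (apply 3% monthly interest)): balance=$772.50 total_interest=$22.50
After 4 (year_end (apply 8% annual interest)): balance=$834.30 total_interest=$84.30
After 5 (deposit($100)): balance=$934.30 total_interest=$84.30
After 6 (deposit($1000)): balance=$1934.30 total_interest=$84.30
After 7 (deposit($100)): balance=$2034.30 total_interest=$84.30
After 8 (year_end (apply 8% annual interest)): balance=$2197.04 total_interest=$247.04

Answer: 2197.04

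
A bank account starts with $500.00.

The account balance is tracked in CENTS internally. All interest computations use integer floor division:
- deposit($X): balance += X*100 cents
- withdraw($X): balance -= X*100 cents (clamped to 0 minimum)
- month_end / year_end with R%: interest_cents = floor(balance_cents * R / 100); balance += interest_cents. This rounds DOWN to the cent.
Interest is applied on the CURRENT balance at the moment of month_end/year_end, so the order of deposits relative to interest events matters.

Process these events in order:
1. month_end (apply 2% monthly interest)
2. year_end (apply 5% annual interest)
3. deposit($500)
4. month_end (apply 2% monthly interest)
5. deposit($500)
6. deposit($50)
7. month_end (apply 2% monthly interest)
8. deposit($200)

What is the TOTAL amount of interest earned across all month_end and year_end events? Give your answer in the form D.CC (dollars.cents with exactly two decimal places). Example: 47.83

Answer: 88.33

Derivation:
After 1 (month_end (apply 2% monthly interest)): balance=$510.00 total_interest=$10.00
After 2 (year_end (apply 5% annual interest)): balance=$535.50 total_interest=$35.50
After 3 (deposit($500)): balance=$1035.50 total_interest=$35.50
After 4 (month_end (apply 2% monthly interest)): balance=$1056.21 total_interest=$56.21
After 5 (deposit($500)): balance=$1556.21 total_interest=$56.21
After 6 (deposit($50)): balance=$1606.21 total_interest=$56.21
After 7 (month_end (apply 2% monthly interest)): balance=$1638.33 total_interest=$88.33
After 8 (deposit($200)): balance=$1838.33 total_interest=$88.33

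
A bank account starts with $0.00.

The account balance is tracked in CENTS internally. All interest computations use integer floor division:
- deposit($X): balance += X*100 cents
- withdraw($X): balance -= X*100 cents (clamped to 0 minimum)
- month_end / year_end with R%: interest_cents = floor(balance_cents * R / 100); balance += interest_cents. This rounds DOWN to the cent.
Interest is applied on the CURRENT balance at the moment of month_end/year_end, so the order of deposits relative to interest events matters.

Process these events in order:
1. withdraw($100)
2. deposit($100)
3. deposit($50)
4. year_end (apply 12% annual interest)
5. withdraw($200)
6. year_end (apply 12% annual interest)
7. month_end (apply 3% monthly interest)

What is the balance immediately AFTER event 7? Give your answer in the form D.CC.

After 1 (withdraw($100)): balance=$0.00 total_interest=$0.00
After 2 (deposit($100)): balance=$100.00 total_interest=$0.00
After 3 (deposit($50)): balance=$150.00 total_interest=$0.00
After 4 (year_end (apply 12% annual interest)): balance=$168.00 total_interest=$18.00
After 5 (withdraw($200)): balance=$0.00 total_interest=$18.00
After 6 (year_end (apply 12% annual interest)): balance=$0.00 total_interest=$18.00
After 7 (month_end (apply 3% monthly interest)): balance=$0.00 total_interest=$18.00

Answer: 0.00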